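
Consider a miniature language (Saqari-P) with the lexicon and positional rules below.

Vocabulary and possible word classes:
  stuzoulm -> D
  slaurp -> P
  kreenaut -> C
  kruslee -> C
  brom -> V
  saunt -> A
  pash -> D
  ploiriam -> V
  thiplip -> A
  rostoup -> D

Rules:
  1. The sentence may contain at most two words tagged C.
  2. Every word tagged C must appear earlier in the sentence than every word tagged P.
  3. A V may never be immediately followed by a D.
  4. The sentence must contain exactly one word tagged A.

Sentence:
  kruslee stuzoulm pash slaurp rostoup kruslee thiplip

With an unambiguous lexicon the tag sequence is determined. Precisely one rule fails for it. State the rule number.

2

Fixed tagging: C D D P D C A.
Checking each rule: R1 ✓, R2 ✗, R3 ✓, R4 ✓.
Only rule 2 fails.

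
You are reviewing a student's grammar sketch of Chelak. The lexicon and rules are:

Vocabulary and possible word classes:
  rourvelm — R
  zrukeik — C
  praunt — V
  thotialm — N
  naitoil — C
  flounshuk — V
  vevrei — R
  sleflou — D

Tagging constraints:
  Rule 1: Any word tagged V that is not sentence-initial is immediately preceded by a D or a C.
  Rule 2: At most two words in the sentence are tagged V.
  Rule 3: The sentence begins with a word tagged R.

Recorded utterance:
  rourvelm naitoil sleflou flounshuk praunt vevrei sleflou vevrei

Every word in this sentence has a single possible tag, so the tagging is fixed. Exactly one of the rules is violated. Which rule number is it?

1

Fixed tagging: R C D V V R D R.
Checking each rule: R1 fails, R2 ok, R3 ok.
Only rule 1 fails.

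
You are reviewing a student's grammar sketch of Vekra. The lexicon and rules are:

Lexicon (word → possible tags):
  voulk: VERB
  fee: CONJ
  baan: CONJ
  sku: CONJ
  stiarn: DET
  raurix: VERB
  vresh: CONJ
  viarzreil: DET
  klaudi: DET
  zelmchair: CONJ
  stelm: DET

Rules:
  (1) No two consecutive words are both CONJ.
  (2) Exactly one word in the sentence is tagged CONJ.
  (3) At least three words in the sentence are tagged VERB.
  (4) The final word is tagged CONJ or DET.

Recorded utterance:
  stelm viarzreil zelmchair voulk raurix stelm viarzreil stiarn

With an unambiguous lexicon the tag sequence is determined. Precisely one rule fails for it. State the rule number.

3

Fixed tagging: DET DET CONJ VERB VERB DET DET DET.
Applying the rules: R1 ok, R2 ok, R3 fails, R4 ok.
Only rule 3 fails.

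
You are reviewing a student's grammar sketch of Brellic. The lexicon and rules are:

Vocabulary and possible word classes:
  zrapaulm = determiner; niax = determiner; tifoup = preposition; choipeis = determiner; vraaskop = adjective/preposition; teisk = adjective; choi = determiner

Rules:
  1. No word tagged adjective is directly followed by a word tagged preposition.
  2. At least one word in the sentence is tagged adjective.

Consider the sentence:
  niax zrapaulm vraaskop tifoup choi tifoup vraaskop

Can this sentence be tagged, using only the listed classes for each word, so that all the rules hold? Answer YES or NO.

Candidates per position — 1:niax {determiner}; 2:zrapaulm {determiner}; 3:vraaskop {adjective,preposition}; 4:tifoup {preposition}; 5:choi {determiner}; 6:tifoup {preposition}; 7:vraaskop {adjective,preposition}.
One satisfying assignment: determiner determiner preposition preposition determiner preposition adjective.
Rule-by-rule: rule 1 ✓; rule 2 ✓.

YES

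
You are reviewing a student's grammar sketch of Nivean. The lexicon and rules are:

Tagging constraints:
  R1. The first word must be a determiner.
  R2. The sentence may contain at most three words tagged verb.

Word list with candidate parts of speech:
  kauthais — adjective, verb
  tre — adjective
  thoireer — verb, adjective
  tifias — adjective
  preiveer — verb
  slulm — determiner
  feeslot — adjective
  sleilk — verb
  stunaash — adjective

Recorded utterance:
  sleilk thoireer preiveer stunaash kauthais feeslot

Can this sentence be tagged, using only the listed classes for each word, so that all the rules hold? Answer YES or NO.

Candidates per position — 1:sleilk {verb}; 2:thoireer {verb,adjective}; 3:preiveer {verb}; 4:stunaash {adjective}; 5:kauthais {adjective,verb}; 6:feeslot {adjective}.
Rule 1 cannot be satisfied by any choice of tags from the lexicon.
So there is no consistent tagging.

NO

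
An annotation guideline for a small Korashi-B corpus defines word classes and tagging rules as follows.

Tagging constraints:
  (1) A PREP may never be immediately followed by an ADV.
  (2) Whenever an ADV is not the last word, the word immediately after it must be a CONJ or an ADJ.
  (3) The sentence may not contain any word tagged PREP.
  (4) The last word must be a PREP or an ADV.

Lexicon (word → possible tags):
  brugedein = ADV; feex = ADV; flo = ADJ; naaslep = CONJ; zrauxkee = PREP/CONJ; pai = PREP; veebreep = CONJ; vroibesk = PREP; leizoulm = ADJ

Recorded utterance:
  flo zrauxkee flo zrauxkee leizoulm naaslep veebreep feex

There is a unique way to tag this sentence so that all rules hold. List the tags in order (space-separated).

Candidates per position — 1:flo {ADJ}; 2:zrauxkee {PREP,CONJ}; 3:flo {ADJ}; 4:zrauxkee {PREP,CONJ}; 5:leizoulm {ADJ}; 6:naaslep {CONJ}; 7:veebreep {CONJ}; 8:feex {ADV}.
Word 2 cannot be PREP — rule 3 would then fail for every completion. It is CONJ.
Word 4 cannot be PREP — rule 3 would then fail for every completion. It is CONJ.
That leaves exactly one tagging: ADJ CONJ ADJ CONJ ADJ CONJ CONJ ADV.
Checking: rule 1 ✓; rule 2 ✓; rule 3 ✓; rule 4 ✓.

ADJ CONJ ADJ CONJ ADJ CONJ CONJ ADV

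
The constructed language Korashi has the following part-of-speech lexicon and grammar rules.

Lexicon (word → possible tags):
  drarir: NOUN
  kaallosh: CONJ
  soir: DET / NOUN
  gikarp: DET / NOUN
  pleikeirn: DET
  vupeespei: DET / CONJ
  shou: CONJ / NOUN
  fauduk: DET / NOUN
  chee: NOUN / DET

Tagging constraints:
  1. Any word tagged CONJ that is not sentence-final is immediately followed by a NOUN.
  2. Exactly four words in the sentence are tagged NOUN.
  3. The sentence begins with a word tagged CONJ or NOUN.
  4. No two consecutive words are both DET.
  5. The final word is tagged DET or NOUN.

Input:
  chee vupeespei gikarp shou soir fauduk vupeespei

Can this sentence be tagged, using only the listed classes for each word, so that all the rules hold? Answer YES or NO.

YES

Candidates per position — 1:chee {NOUN,DET}; 2:vupeespei {DET,CONJ}; 3:gikarp {DET,NOUN}; 4:shou {CONJ,NOUN}; 5:soir {DET,NOUN}; 6:fauduk {DET,NOUN}; 7:vupeespei {DET,CONJ}.
One satisfying assignment: NOUN DET NOUN CONJ NOUN NOUN DET.
Verifying each rule — rule 1 holds; rule 2 holds; rule 3 holds; rule 4 holds; rule 5 holds.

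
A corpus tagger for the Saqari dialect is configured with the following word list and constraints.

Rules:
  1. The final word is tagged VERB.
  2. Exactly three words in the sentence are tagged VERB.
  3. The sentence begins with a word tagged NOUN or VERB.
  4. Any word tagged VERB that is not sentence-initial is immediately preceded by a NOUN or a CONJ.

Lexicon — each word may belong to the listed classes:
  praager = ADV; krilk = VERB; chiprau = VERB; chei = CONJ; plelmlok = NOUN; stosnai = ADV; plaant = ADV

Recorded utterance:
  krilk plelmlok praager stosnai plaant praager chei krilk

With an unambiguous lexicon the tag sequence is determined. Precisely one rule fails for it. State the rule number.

Fixed tagging: VERB NOUN ADV ADV ADV ADV CONJ VERB.
Rule check: R1 holds, R2 violated, R3 holds, R4 holds.
Only rule 2 fails.

2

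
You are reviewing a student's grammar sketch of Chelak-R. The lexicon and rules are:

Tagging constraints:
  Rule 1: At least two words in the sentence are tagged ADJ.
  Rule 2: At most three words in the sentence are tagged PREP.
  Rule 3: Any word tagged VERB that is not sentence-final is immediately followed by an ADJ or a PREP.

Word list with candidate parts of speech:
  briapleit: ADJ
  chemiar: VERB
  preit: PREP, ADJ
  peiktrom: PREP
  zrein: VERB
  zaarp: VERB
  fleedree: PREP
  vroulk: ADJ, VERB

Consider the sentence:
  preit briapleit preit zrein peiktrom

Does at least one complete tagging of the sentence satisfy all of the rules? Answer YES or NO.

YES

Candidates per position — 1:preit {PREP,ADJ}; 2:briapleit {ADJ}; 3:preit {PREP,ADJ}; 4:zrein {VERB}; 5:peiktrom {PREP}.
One satisfying assignment: PREP ADJ ADJ VERB PREP.
Check: rule 1 ok; rule 2 ok; rule 3 ok.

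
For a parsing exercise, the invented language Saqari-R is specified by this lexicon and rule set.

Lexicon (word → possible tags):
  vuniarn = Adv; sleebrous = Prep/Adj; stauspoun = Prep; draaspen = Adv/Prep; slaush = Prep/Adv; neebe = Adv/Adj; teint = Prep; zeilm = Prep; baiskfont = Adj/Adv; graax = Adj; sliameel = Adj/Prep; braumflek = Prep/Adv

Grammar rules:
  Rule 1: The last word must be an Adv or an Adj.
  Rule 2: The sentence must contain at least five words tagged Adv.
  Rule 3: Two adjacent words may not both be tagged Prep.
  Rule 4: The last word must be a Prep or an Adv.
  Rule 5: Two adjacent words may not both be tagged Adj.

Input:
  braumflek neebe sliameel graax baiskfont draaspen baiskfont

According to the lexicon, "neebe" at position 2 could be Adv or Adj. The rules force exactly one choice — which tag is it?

Candidates per position — 1:braumflek {Prep,Adv}; 2:neebe {Adv,Adj}; 3:sliameel {Adj,Prep}; 4:graax {Adj}; 5:baiskfont {Adj,Adv}; 6:draaspen {Adv,Prep}; 7:baiskfont {Adj,Adv}.
Position 1: Prep is ruled out by rule 2; that leaves Adv.
Position 2: Adj is ruled out by rule 2; that leaves Adv.
Position 3: Adj is ruled out by rule 5; that leaves Prep.
Position 5: Adj is ruled out by rule 2; that leaves Adv.
Position 6: Prep is ruled out by rule 2; that leaves Adv.
Position 7: Adj is ruled out by rule 2; that leaves Adv.
The only consistent sequence is: Adv Adv Prep Adj Adv Adv Adv.
Verifying each rule — rule 1 holds; rule 2 holds; rule 3 holds; rule 4 holds; rule 5 holds.

Adv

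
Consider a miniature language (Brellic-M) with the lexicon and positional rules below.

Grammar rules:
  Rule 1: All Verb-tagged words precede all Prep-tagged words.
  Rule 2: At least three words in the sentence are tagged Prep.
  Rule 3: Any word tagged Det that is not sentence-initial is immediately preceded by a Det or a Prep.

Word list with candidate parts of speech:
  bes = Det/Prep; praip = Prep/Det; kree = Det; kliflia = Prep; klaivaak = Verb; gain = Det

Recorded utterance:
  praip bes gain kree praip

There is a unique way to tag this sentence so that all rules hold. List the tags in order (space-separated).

Candidates per position — 1:praip {Prep,Det}; 2:bes {Det,Prep}; 3:gain {Det}; 4:kree {Det}; 5:praip {Prep,Det}.
Position 1: tagging it Det would leave rule 2 unsatisfiable, so it must be Prep.
Position 2: tagging it Det would leave rule 2 unsatisfiable, so it must be Prep.
Position 5: tagging it Det would leave rule 2 unsatisfiable, so it must be Prep.
The only consistent sequence is: Prep Prep Det Det Prep.
Checking: rule 1 ok; rule 2 ok; rule 3 ok.

Prep Prep Det Det Prep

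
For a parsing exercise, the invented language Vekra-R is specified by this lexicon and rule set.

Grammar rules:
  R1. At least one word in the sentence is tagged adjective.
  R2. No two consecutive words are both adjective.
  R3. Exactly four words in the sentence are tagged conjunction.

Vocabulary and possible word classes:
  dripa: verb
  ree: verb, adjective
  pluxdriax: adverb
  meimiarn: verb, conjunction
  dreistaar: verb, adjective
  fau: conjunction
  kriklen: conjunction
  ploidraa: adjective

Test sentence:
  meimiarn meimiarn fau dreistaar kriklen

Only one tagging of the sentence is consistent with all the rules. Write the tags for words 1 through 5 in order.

Candidates per position — 1:meimiarn {verb,conjunction}; 2:meimiarn {verb,conjunction}; 3:fau {conjunction}; 4:dreistaar {verb,adjective}; 5:kriklen {conjunction}.
Word 1 cannot be verb — rule 3 would then fail for every completion. It is conjunction.
Word 2 cannot be verb — rule 3 would then fail for every completion. It is conjunction.
Word 4 cannot be verb — rule 1 would then fail for every completion. It is adjective.
That leaves exactly one tagging: conjunction conjunction conjunction adjective conjunction.
Check: rule 1 satisfied; rule 2 satisfied; rule 3 satisfied.

conjunction conjunction conjunction adjective conjunction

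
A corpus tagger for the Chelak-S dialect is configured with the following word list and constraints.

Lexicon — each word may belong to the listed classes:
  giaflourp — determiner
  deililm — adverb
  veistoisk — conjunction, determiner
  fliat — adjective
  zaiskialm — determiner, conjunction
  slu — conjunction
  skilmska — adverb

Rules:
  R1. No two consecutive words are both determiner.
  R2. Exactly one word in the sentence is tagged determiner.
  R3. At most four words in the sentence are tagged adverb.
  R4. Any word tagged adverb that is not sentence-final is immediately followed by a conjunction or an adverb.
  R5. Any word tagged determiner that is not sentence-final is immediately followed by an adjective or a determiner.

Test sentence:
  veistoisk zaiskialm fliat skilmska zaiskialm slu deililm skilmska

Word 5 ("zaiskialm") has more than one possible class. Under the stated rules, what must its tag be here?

Candidates per position — 1:veistoisk {conjunction,determiner}; 2:zaiskialm {determiner,conjunction}; 3:fliat {adjective}; 4:skilmska {adverb}; 5:zaiskialm {determiner,conjunction}; 6:slu {conjunction}; 7:deililm {adverb}; 8:skilmska {adverb}.
Position 5: determiner is ruled out by rule 4; that leaves conjunction.
The remaining ambiguous positions (1, 2) are resolved jointly — only one combination satisfies every rule.
That leaves exactly one tagging: conjunction determiner adjective adverb conjunction conjunction adverb adverb.
Rule-by-rule: rule 1 satisfied; rule 2 satisfied; rule 3 satisfied; rule 4 satisfied; rule 5 satisfied.

conjunction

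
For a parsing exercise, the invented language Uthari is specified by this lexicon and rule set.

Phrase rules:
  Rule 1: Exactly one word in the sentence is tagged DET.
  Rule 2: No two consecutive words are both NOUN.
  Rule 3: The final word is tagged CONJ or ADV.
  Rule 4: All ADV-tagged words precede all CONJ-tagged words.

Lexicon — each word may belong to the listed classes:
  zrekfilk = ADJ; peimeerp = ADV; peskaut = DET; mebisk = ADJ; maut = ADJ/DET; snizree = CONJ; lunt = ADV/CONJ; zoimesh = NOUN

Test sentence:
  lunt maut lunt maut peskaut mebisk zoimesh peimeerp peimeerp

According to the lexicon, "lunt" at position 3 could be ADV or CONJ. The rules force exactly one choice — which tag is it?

ADV

Candidates per position — 1:lunt {ADV,CONJ}; 2:maut {ADJ,DET}; 3:lunt {ADV,CONJ}; 4:maut {ADJ,DET}; 5:peskaut {DET}; 6:mebisk {ADJ}; 7:zoimesh {NOUN}; 8:peimeerp {ADV}; 9:peimeerp {ADV}.
Word 1 cannot be CONJ — rule 4 would then fail for every completion. It is ADV.
Word 2 cannot be DET — rule 1 would then fail for every completion. It is ADJ.
Word 3 cannot be CONJ — rule 4 would then fail for every completion. It is ADV.
Word 4 cannot be DET — rule 1 would then fail for every completion. It is ADJ.
So the tagging must be: ADV ADJ ADV ADJ DET ADJ NOUN ADV ADV.
Check: rule 1 ✓; rule 2 ✓; rule 3 ✓; rule 4 ✓.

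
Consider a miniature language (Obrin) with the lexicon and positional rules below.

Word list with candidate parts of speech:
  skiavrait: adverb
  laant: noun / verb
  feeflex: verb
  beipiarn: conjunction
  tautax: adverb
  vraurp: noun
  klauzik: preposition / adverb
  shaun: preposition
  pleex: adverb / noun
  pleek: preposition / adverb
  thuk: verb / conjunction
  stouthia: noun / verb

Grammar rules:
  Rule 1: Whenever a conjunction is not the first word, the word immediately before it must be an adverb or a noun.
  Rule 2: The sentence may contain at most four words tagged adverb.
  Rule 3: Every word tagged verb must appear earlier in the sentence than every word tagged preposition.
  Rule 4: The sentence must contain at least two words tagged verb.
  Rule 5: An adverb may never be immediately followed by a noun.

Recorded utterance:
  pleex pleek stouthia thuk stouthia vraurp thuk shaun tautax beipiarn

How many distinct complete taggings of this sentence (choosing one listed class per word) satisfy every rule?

Candidates per position — 1:pleex {adverb,noun}; 2:pleek {preposition,adverb}; 3:stouthia {noun,verb}; 4:thuk {verb,conjunction}; 5:stouthia {noun,verb}; 6:vraurp {noun}; 7:thuk {verb,conjunction}; 8:shaun {preposition}; 9:tautax {adverb}; 10:beipiarn {conjunction}.
There are 64 candidate sequences in total.
Checking each against the rules leaves 8 sequences.
Count = 8.

8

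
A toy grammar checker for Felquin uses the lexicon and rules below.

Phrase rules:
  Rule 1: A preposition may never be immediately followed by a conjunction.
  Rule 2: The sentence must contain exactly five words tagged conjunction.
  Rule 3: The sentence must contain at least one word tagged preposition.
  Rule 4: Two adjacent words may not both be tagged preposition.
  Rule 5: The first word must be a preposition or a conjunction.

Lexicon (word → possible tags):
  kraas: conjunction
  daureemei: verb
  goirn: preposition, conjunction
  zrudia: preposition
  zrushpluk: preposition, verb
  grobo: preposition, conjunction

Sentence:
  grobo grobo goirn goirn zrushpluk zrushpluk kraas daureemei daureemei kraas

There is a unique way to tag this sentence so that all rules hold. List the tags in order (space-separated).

Candidates per position — 1:grobo {preposition,conjunction}; 2:grobo {preposition,conjunction}; 3:goirn {preposition,conjunction}; 4:goirn {preposition,conjunction}; 5:zrushpluk {preposition,verb}; 6:zrushpluk {preposition,verb}; 7:kraas {conjunction}; 8:daureemei {verb}; 9:daureemei {verb}; 10:kraas {conjunction}.
Position 6: tagging it preposition would leave rule 1 unsatisfiable, so it must be verb.
The remaining ambiguous positions (1, 2, 3, 4, 5) are resolved jointly — only one combination satisfies every rule.
So the tagging must be: conjunction conjunction conjunction preposition verb verb conjunction verb verb conjunction.
Check: rule 1 satisfied; rule 2 satisfied; rule 3 satisfied; rule 4 satisfied; rule 5 satisfied.

conjunction conjunction conjunction preposition verb verb conjunction verb verb conjunction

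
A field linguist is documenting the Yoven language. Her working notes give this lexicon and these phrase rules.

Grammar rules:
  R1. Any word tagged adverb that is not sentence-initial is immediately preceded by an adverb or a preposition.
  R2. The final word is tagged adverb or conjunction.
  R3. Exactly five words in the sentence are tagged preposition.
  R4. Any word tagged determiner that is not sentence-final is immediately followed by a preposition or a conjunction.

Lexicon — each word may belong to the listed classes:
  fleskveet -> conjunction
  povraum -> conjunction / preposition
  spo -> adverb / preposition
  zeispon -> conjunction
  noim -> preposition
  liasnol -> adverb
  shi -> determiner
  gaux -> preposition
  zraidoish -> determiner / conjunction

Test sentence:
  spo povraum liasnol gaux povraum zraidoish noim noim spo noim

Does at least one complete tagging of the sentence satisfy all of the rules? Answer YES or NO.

Candidates per position — 1:spo {adverb,preposition}; 2:povraum {conjunction,preposition}; 3:liasnol {adverb}; 4:gaux {preposition}; 5:povraum {conjunction,preposition}; 6:zraidoish {determiner,conjunction}; 7:noim {preposition}; 8:noim {preposition}; 9:spo {adverb,preposition}; 10:noim {preposition}.
Rule 2 cannot be satisfied by any choice of tags from the lexicon.
So there is no consistent tagging.

NO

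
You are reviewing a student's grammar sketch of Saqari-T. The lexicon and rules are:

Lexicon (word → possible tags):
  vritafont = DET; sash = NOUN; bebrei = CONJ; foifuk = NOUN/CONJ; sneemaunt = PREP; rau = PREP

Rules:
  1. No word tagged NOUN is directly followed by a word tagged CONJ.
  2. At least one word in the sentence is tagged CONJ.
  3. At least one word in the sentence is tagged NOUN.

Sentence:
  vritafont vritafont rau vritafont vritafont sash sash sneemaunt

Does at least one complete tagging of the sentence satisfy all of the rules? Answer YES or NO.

NO

Candidates per position — 1:vritafont {DET}; 2:vritafont {DET}; 3:rau {PREP}; 4:vritafont {DET}; 5:vritafont {DET}; 6:sash {NOUN}; 7:sash {NOUN}; 8:sneemaunt {PREP}.
Rule 2 cannot be satisfied by any choice of tags from the lexicon.
So there is no consistent tagging.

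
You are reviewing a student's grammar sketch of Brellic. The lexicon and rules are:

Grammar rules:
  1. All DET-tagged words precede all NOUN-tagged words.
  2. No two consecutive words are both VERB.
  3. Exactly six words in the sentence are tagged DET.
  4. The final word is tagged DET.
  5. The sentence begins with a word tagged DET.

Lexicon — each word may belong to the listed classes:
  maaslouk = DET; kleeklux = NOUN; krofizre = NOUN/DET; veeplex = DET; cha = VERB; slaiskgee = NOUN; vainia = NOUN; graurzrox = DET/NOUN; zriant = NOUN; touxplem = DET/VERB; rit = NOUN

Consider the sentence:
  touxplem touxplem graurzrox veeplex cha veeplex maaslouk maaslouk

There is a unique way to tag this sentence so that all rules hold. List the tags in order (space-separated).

DET VERB DET DET VERB DET DET DET

Candidates per position — 1:touxplem {DET,VERB}; 2:touxplem {DET,VERB}; 3:graurzrox {DET,NOUN}; 4:veeplex {DET}; 5:cha {VERB}; 6:veeplex {DET}; 7:maaslouk {DET}; 8:maaslouk {DET}.
If word 1 were VERB, no tagging could satisfy rule 5; so word 1 is DET.
If word 3 were NOUN, no tagging could satisfy rule 1; so word 3 is DET.
If word 2 were DET, no tagging could satisfy rule 3; so word 2 is VERB.
So the tagging must be: DET VERB DET DET VERB DET DET DET.
Checking: rule 1 ok; rule 2 ok; rule 3 ok; rule 4 ok; rule 5 ok.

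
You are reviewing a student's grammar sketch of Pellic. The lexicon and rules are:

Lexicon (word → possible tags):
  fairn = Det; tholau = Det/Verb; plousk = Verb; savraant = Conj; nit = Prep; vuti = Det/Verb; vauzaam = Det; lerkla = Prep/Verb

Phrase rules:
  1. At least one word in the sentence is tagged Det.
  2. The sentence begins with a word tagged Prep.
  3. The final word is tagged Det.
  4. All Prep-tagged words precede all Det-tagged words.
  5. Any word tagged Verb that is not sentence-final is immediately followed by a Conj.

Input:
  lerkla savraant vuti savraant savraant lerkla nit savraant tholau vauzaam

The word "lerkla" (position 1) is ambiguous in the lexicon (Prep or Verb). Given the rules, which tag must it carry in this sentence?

Candidates per position — 1:lerkla {Prep,Verb}; 2:savraant {Conj}; 3:vuti {Det,Verb}; 4:savraant {Conj}; 5:savraant {Conj}; 6:lerkla {Prep,Verb}; 7:nit {Prep}; 8:savraant {Conj}; 9:tholau {Det,Verb}; 10:vauzaam {Det}.
Position 1: tagging it Verb would leave rule 2 unsatisfiable, so it must be Prep.
Position 3: tagging it Det would leave rule 4 unsatisfiable, so it must be Verb.
Position 6: tagging it Verb would leave rule 5 unsatisfiable, so it must be Prep.
Position 9: tagging it Verb would leave rule 5 unsatisfiable, so it must be Det.
The only consistent sequence is: Prep Conj Verb Conj Conj Prep Prep Conj Det Det.
Check: rule 1 holds; rule 2 holds; rule 3 holds; rule 4 holds; rule 5 holds.

Prep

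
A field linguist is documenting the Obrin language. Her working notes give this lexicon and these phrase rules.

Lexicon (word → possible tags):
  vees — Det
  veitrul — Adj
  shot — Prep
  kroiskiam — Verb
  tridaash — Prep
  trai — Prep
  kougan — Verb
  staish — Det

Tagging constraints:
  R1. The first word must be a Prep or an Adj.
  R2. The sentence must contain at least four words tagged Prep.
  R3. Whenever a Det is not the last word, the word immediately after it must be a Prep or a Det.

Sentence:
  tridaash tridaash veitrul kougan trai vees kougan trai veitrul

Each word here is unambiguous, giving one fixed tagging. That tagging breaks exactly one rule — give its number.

Fixed tagging: Prep Prep Adj Verb Prep Det Verb Prep Adj.
Applying the rules: R1 ✓, R2 ✓, R3 ✗.
Only rule 3 fails.

3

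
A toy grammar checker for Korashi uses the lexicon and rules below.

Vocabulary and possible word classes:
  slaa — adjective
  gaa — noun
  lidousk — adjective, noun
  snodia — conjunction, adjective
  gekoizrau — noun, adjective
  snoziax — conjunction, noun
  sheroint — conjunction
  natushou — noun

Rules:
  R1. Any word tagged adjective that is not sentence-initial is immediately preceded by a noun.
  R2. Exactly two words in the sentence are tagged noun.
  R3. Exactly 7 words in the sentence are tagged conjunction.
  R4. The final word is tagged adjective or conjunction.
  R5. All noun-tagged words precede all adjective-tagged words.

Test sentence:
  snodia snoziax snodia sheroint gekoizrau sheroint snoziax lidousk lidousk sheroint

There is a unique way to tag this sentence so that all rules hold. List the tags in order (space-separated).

conjunction conjunction conjunction conjunction noun conjunction conjunction noun adjective conjunction

Candidates per position — 1:snodia {conjunction,adjective}; 2:snoziax {conjunction,noun}; 3:snodia {conjunction,adjective}; 4:sheroint {conjunction}; 5:gekoizrau {noun,adjective}; 6:sheroint {conjunction}; 7:snoziax {conjunction,noun}; 8:lidousk {adjective,noun}; 9:lidousk {adjective,noun}; 10:sheroint {conjunction}.
Position 1: adjective is ruled out by rule 3; that leaves conjunction.
Position 2: noun is ruled out by rule 3; that leaves conjunction.
Position 3: adjective is ruled out by rule 1; that leaves conjunction.
Position 5: adjective is ruled out by rule 1; that leaves noun.
Position 7: noun is ruled out by rule 3; that leaves conjunction.
Position 8: adjective is ruled out by rule 1; that leaves noun.
Position 9: noun is ruled out by rule 2; that leaves adjective.
That leaves exactly one tagging: conjunction conjunction conjunction conjunction noun conjunction conjunction noun adjective conjunction.
Check: rule 1 satisfied; rule 2 satisfied; rule 3 satisfied; rule 4 satisfied; rule 5 satisfied.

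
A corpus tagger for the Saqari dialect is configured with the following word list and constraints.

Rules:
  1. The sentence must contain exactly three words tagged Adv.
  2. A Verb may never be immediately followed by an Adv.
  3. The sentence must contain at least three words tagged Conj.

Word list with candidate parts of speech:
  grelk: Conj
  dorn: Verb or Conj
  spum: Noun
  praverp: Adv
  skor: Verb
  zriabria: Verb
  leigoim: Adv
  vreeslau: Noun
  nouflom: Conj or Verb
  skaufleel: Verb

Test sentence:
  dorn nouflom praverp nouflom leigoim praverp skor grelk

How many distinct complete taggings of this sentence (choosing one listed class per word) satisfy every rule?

Candidates per position — 1:dorn {Verb,Conj}; 2:nouflom {Conj,Verb}; 3:praverp {Adv}; 4:nouflom {Conj,Verb}; 5:leigoim {Adv}; 6:praverp {Adv}; 7:skor {Verb}; 8:grelk {Conj}.
There are 8 candidate sequences in total.
The sequences that satisfy every rule: Verb Conj Adv Conj Adv Adv Verb Conj; Conj Conj Adv Conj Adv Adv Verb Conj.
Count = 2.

2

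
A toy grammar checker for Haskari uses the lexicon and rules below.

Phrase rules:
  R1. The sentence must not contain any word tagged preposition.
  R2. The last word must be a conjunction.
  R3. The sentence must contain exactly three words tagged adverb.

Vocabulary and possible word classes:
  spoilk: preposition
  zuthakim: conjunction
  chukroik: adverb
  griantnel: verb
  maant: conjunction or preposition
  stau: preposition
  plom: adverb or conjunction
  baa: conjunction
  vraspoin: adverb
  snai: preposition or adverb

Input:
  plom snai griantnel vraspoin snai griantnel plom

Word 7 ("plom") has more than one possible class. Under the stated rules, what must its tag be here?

conjunction

Candidates per position — 1:plom {adverb,conjunction}; 2:snai {preposition,adverb}; 3:griantnel {verb}; 4:vraspoin {adverb}; 5:snai {preposition,adverb}; 6:griantnel {verb}; 7:plom {adverb,conjunction}.
Word 2 cannot be preposition — rule 1 would then fail for every completion. It is adverb.
Word 5 cannot be preposition — rule 1 would then fail for every completion. It is adverb.
Word 7 cannot be adverb — rule 2 would then fail for every completion. It is conjunction.
Word 1 cannot be adverb — rule 3 would then fail for every completion. It is conjunction.
So the tagging must be: conjunction adverb verb adverb adverb verb conjunction.
Verifying each rule — rule 1 satisfied; rule 2 satisfied; rule 3 satisfied.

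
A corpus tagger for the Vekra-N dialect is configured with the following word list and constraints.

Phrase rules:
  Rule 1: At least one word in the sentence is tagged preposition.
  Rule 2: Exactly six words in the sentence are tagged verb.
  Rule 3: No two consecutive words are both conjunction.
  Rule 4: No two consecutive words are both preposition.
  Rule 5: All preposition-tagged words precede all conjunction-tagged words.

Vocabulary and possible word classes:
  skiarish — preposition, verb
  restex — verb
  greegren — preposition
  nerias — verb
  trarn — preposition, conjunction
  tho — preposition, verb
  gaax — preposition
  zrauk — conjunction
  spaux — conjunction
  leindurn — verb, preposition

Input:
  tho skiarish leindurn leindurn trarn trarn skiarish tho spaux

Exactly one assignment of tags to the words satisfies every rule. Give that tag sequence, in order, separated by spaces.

verb verb verb verb preposition conjunction verb verb conjunction

Candidates per position — 1:tho {preposition,verb}; 2:skiarish {preposition,verb}; 3:leindurn {verb,preposition}; 4:leindurn {verb,preposition}; 5:trarn {preposition,conjunction}; 6:trarn {preposition,conjunction}; 7:skiarish {preposition,verb}; 8:tho {preposition,verb}; 9:spaux {conjunction}.
Position 1: preposition is ruled out by rule 2; that leaves verb.
Position 2: preposition is ruled out by rule 2; that leaves verb.
Position 3: preposition is ruled out by rule 2; that leaves verb.
Position 4: preposition is ruled out by rule 2; that leaves verb.
Position 7: preposition is ruled out by rule 2; that leaves verb.
Position 8: preposition is ruled out by rule 2; that leaves verb.
The remaining ambiguous positions (5, 6) are resolved jointly — only one combination satisfies every rule.
That leaves exactly one tagging: verb verb verb verb preposition conjunction verb verb conjunction.
Checking: rule 1 ok; rule 2 ok; rule 3 ok; rule 4 ok; rule 5 ok.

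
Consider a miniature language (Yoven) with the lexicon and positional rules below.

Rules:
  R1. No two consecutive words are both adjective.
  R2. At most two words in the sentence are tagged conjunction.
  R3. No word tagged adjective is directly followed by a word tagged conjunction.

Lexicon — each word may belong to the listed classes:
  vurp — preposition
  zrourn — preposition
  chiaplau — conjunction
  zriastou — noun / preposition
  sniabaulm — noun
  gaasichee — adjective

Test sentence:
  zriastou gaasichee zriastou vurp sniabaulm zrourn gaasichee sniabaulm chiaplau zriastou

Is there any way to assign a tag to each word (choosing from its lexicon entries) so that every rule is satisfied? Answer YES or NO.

Candidates per position — 1:zriastou {noun,preposition}; 2:gaasichee {adjective}; 3:zriastou {noun,preposition}; 4:vurp {preposition}; 5:sniabaulm {noun}; 6:zrourn {preposition}; 7:gaasichee {adjective}; 8:sniabaulm {noun}; 9:chiaplau {conjunction}; 10:zriastou {noun,preposition}.
One satisfying assignment: preposition adjective noun preposition noun preposition adjective noun conjunction noun.
Rule-by-rule: rule 1 holds; rule 2 holds; rule 3 holds.

YES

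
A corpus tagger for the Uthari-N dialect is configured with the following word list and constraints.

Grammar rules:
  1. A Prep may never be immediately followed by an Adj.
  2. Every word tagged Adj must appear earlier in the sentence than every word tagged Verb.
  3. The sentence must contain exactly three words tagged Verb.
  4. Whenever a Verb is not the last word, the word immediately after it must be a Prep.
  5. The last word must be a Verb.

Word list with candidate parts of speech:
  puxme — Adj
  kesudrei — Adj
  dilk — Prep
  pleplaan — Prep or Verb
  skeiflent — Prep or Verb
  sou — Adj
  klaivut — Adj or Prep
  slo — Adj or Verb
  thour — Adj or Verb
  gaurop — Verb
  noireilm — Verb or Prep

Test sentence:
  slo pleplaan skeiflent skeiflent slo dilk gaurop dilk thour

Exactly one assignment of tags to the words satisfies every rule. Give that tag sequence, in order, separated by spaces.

Candidates per position — 1:slo {Adj,Verb}; 2:pleplaan {Prep,Verb}; 3:skeiflent {Prep,Verb}; 4:skeiflent {Prep,Verb}; 5:slo {Adj,Verb}; 6:dilk {Prep}; 7:gaurop {Verb}; 8:dilk {Prep}; 9:thour {Adj,Verb}.
Word 4 cannot be Verb — rule 4 would then fail for every completion. It is Prep.
Word 5 cannot be Adj — rule 1 would then fail for every completion. It is Verb.
Word 9 cannot be Adj — rule 1 would then fail for every completion. It is Verb.
Word 1 cannot be Verb — rule 3 would then fail for every completion. It is Adj.
Word 2 cannot be Verb — rule 3 would then fail for every completion. It is Prep.
Word 3 cannot be Verb — rule 3 would then fail for every completion. It is Prep.
So the tagging must be: Adj Prep Prep Prep Verb Prep Verb Prep Verb.
Check: rule 1 ✓; rule 2 ✓; rule 3 ✓; rule 4 ✓; rule 5 ✓.

Adj Prep Prep Prep Verb Prep Verb Prep Verb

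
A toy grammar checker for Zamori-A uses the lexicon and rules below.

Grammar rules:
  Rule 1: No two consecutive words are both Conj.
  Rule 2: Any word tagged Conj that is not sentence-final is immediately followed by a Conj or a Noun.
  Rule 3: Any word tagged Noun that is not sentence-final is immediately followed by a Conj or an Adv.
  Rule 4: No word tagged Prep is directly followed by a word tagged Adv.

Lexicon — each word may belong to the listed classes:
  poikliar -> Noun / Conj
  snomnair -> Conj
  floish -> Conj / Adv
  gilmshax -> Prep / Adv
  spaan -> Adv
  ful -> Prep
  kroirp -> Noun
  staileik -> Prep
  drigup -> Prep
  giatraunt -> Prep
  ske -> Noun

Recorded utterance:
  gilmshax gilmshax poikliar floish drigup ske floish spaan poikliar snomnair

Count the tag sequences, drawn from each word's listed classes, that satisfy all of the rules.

3

Candidates per position — 1:gilmshax {Prep,Adv}; 2:gilmshax {Prep,Adv}; 3:poikliar {Noun,Conj}; 4:floish {Conj,Adv}; 5:drigup {Prep}; 6:ske {Noun}; 7:floish {Conj,Adv}; 8:spaan {Adv}; 9:poikliar {Noun,Conj}; 10:snomnair {Conj}.
There are 64 candidate sequences in total.
The sequences that satisfy every rule: Prep Prep Noun Adv Prep Noun Adv Adv Noun Conj; Adv Prep Noun Adv Prep Noun Adv Adv Noun Conj; Adv Adv Noun Adv Prep Noun Adv Adv Noun Conj.
Count = 3.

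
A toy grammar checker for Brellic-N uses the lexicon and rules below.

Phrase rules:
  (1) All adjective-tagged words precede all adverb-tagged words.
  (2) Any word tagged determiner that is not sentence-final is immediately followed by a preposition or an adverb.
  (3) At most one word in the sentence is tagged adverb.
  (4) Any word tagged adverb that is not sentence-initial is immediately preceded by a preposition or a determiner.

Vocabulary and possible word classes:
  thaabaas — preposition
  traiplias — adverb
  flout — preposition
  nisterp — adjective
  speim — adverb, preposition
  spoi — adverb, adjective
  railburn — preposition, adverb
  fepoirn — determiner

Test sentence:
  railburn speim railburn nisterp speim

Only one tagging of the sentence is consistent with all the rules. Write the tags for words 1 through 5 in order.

preposition preposition preposition adjective preposition

Candidates per position — 1:railburn {preposition,adverb}; 2:speim {adverb,preposition}; 3:railburn {preposition,adverb}; 4:nisterp {adjective}; 5:speim {adverb,preposition}.
Word 1 cannot be adverb — rule 1 would then fail for every completion. It is preposition.
Word 2 cannot be adverb — rule 1 would then fail for every completion. It is preposition.
Word 3 cannot be adverb — rule 1 would then fail for every completion. It is preposition.
Word 5 cannot be adverb — rule 4 would then fail for every completion. It is preposition.
So the tagging must be: preposition preposition preposition adjective preposition.
Checking: rule 1 ok; rule 2 ok; rule 3 ok; rule 4 ok.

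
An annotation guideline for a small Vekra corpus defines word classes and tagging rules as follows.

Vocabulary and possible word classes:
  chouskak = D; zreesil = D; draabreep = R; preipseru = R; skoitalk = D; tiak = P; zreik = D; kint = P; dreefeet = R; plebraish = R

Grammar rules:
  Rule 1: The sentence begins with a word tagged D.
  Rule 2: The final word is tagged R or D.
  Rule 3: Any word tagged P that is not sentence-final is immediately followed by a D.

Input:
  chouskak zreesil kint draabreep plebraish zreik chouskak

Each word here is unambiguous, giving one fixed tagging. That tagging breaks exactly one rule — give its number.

Fixed tagging: D D P R R D D.
Checking each rule: R1 holds, R2 holds, R3 violated.
Only rule 3 fails.

3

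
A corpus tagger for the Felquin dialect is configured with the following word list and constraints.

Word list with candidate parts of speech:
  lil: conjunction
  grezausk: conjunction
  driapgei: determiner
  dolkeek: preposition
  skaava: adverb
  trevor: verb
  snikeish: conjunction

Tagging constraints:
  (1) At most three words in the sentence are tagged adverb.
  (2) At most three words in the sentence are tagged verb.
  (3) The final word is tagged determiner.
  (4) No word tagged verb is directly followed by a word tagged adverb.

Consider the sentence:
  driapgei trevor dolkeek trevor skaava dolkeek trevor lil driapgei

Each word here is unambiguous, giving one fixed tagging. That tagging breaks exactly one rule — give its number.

Fixed tagging: determiner verb preposition verb adverb preposition verb conjunction determiner.
Applying the rules: R1 ok, R2 ok, R3 ok, R4 fails.
Only rule 4 fails.

4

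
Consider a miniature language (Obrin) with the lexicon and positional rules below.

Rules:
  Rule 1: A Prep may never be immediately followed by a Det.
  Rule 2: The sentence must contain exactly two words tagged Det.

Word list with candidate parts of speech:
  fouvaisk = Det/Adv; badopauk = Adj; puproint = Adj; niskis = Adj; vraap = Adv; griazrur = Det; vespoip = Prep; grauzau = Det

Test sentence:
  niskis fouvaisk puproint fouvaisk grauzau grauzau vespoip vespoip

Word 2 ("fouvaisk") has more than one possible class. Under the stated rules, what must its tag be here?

Adv

Candidates per position — 1:niskis {Adj}; 2:fouvaisk {Det,Adv}; 3:puproint {Adj}; 4:fouvaisk {Det,Adv}; 5:grauzau {Det}; 6:grauzau {Det}; 7:vespoip {Prep}; 8:vespoip {Prep}.
If word 2 were Det, no tagging could satisfy rule 2; so word 2 is Adv.
If word 4 were Det, no tagging could satisfy rule 2; so word 4 is Adv.
So the tagging must be: Adj Adv Adj Adv Det Det Prep Prep.
Checking: rule 1 satisfied; rule 2 satisfied.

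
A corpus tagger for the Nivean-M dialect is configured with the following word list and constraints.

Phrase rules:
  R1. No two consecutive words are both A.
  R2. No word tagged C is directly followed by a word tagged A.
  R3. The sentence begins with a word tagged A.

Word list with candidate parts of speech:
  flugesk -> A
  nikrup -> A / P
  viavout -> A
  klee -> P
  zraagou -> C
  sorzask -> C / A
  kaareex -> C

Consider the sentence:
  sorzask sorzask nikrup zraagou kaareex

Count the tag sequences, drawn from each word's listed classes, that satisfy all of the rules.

1

Candidates per position — 1:sorzask {C,A}; 2:sorzask {C,A}; 3:nikrup {A,P}; 4:zraagou {C}; 5:kaareex {C}.
There are 8 candidate sequences in total.
The sequences that satisfy every rule: A C P C C.
Count = 1.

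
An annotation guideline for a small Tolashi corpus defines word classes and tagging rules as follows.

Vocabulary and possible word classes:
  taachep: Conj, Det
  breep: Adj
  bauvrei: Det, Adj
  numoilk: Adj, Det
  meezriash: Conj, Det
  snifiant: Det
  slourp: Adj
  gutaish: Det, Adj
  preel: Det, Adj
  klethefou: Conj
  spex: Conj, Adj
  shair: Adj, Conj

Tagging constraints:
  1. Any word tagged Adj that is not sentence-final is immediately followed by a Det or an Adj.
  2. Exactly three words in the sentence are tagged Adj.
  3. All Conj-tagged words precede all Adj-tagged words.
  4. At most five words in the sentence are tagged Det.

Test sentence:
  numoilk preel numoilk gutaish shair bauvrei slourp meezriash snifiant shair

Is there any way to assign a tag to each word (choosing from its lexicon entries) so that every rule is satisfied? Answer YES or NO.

Candidates per position — 1:numoilk {Adj,Det}; 2:preel {Det,Adj}; 3:numoilk {Adj,Det}; 4:gutaish {Det,Adj}; 5:shair {Adj,Conj}; 6:bauvrei {Det,Adj}; 7:slourp {Adj}; 8:meezriash {Conj,Det}; 9:snifiant {Det}; 10:shair {Adj,Conj}.
Every candidate sequence violates at least one rule; no consistent tagging exists.

NO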